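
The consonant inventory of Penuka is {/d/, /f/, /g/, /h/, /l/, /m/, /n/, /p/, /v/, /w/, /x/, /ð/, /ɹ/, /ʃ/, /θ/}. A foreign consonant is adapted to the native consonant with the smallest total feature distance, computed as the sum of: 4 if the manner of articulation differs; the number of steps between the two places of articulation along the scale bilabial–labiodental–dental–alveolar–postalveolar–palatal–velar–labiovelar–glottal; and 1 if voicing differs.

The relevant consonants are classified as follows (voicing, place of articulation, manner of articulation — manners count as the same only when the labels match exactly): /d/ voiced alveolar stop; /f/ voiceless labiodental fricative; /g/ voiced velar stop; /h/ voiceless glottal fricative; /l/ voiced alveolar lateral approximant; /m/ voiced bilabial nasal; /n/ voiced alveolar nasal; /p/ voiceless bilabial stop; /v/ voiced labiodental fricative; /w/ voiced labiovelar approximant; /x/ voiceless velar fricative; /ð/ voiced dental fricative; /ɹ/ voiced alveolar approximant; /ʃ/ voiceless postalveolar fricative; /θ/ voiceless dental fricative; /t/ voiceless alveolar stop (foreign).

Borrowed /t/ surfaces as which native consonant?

/d/ is closest: same manner (stop), place distance 0 (alveolar→alveolar), voicing differs (+1); total 1. Next closest is /p/ at distance 3.

d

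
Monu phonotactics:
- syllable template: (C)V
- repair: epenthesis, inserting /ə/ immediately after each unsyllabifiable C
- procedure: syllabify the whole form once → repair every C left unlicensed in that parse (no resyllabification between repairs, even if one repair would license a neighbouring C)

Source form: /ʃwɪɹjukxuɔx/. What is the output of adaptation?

ʃəwɪɹəjukəxuɔxə

Under (C)V, the unsyllabifiable consonants are /ʃ/, /ɹ/, /k/, /x/ (no codas are permitted; onsets are limited to one consonant).
Inserting the epenthetic vowel yields /ʃ/ → /ʃə/, /ɹ/ → /ɹə/, /k/ → /kə/, /x/ → /xə/.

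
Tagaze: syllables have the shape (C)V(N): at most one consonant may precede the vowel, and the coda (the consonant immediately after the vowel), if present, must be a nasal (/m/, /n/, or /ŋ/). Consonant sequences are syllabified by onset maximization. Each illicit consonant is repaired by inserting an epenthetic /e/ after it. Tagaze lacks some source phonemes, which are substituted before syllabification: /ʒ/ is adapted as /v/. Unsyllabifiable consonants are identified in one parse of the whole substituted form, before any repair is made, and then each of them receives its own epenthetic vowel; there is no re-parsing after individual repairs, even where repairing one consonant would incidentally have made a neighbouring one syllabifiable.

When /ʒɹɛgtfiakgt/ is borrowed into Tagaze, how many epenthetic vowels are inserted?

After substitution the input is /vɹɛgtfiakgt/.
The unsyllabifiable consonants are /v/, /g/, /t/, /k/, /g/, /t/; each receives one epenthetic vowel.

6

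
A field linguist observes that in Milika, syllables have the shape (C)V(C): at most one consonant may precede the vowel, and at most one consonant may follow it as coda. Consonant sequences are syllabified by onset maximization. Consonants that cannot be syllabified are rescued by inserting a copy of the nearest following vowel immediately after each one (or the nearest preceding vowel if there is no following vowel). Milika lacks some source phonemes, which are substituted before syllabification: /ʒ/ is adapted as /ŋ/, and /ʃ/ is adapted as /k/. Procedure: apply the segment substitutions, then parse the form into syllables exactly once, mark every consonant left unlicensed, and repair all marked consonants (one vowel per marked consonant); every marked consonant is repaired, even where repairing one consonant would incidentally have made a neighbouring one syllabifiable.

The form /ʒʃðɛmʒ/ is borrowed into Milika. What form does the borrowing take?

Substitution: /ʒ/ → /ŋ/, /ʃ/ → /k/, giving /ŋkðɛmŋ/.
The consonants /ŋ/, /k/, /ŋ/ cannot be parsed into a legal (C)V(C) syllable (at most one coda consonant is licensed; onsets are limited to one consonant).
Inserting the epenthetic vowel yields /ŋ/ → /ŋɛ/, /k/ → /kɛ/, /ŋ/ → /ŋɛ/.

ŋɛkɛðɛmŋɛ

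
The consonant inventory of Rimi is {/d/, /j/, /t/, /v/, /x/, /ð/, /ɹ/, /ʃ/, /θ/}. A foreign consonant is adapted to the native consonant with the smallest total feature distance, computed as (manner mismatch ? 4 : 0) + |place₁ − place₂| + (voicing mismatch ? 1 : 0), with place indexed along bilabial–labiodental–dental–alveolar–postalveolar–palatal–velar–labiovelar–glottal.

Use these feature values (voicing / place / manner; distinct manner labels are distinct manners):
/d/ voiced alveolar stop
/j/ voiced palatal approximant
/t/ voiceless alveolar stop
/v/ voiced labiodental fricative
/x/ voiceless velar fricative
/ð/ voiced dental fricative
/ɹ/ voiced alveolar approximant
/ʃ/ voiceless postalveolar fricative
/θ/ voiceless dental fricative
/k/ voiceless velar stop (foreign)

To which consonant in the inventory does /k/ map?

/t/ is closest: same manner (stop), place distance 3 (velar→alveolar), same voicing; total 3. Next closest is /d/ at distance 4.

t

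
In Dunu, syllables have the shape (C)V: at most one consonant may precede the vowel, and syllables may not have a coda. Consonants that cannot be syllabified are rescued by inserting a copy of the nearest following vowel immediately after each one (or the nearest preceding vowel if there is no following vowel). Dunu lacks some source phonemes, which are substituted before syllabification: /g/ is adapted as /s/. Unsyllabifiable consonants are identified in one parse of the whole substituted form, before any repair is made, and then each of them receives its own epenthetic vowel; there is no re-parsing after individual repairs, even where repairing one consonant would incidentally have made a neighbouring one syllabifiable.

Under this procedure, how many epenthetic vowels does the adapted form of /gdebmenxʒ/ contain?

After substitution the input is /sdebmenxʒ/.
The unsyllabifiable consonants are /s/, /b/, /n/, /x/, /ʒ/; each receives one epenthetic vowel.

5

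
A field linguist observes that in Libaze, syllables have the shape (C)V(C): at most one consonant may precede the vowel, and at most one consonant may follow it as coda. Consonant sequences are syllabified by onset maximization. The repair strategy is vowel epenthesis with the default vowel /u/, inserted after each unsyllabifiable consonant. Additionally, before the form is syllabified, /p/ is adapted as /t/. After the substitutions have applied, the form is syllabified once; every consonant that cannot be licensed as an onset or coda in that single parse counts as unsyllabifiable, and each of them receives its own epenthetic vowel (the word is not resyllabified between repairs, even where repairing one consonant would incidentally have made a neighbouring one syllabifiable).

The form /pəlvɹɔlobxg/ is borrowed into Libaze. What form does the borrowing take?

Substitution: /p/ → /t/, giving /təlvɹɔlobxg/.
Under (C)V(C), the unsyllabifiable consonants are /v/, /x/, /g/ (at most one coda consonant is licensed; onsets are limited to one consonant).
Inserting the epenthetic vowel yields /v/ → /vu/, /x/ → /xu/, /g/ → /gu/.

təlvuɹɔlobxugu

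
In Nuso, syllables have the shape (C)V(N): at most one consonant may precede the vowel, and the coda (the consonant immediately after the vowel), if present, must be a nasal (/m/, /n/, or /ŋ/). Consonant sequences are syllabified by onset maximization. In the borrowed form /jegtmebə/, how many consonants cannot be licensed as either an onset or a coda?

Syllabifying with onset maximization leaves /g/, /t/ stranded (only a nasal (/m/, /n/, or /ŋ/) is licensed in coda position; onsets are limited to one consonant).

2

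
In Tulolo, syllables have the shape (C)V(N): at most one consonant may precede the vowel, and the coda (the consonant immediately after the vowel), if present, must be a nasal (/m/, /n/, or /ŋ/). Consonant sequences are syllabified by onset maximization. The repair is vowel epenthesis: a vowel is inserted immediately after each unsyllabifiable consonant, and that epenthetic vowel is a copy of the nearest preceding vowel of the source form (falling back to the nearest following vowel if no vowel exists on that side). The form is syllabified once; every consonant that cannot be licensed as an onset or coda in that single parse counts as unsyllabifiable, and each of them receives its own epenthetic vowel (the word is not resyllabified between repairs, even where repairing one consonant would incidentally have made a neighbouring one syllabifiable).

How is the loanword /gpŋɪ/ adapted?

gɪpɪŋɪ

Under (C)V(N), the unsyllabifiable consonants are /g/, /p/ (only a nasal (/m/, /n/, or /ŋ/) is licensed in coda position; onsets are limited to one consonant).
Each unlicensed consonant becomes the onset of a new syllable: /g/ → /gɪ/, /p/ → /pɪ/.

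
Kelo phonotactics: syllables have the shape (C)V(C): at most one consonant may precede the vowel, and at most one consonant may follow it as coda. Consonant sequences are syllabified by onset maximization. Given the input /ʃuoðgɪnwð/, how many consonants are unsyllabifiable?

The consonants /w/, /ð/ cannot be parsed into a legal (C)V(C) syllable (at most one coda consonant is licensed; onsets are limited to one consonant).

2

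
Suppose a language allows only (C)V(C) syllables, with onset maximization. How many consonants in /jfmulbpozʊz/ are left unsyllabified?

3

Under (C)V(C), the unsyllabifiable consonants are /j/, /f/, /b/ (at most one coda consonant is licensed; onsets are limited to one consonant).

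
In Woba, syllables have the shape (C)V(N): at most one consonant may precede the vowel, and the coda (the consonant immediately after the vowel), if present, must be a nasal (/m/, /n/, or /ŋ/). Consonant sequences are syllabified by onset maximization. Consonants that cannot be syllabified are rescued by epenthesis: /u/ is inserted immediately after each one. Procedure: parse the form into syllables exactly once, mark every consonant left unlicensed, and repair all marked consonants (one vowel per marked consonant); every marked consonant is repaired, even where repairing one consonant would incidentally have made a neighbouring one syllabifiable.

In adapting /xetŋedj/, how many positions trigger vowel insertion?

The unsyllabifiable consonants are /t/, /d/, /j/; each receives one epenthetic vowel.

3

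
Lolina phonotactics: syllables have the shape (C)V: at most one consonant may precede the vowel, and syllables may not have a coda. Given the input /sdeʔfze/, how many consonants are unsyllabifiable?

Syllabifying with onset maximization leaves /s/, /ʔ/, /f/ stranded (no codas are permitted; onsets are limited to one consonant).

3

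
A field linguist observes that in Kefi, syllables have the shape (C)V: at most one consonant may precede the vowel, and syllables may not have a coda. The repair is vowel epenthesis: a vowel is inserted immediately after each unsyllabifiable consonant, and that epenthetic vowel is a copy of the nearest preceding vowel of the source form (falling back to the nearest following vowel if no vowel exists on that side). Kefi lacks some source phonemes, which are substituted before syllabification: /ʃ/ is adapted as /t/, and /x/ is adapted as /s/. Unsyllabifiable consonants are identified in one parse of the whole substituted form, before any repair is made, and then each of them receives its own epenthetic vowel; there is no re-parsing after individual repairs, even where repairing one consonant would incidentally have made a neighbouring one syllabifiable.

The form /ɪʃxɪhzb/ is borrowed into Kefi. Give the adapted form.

Substitution: /ʃ/ → /t/, /x/ → /s/, giving /ɪtsɪhzb/.
Syllabifying with onset maximization leaves /t/, /h/, /z/, /b/ stranded (no codas are permitted; onsets are limited to one consonant).
Each unlicensed consonant becomes the onset of a new syllable: /t/ → /tɪ/, /h/ → /hɪ/, /z/ → /zɪ/, /b/ → /bɪ/.

ɪtɪsɪhɪzɪbɪ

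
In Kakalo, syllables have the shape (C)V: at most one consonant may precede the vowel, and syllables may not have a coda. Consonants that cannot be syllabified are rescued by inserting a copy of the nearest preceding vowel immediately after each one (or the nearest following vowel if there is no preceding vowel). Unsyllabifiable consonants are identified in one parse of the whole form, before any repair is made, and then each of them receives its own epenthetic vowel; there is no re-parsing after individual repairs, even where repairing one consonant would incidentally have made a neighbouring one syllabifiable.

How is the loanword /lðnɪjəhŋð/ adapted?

Under (C)V, the unsyllabifiable consonants are /l/, /ð/, /h/, /ŋ/, /ð/ (no codas are permitted; onsets are limited to one consonant).
Epenthesis after each stranded consonant: /l/ → /lɪ/, /ð/ → /ðɪ/, /h/ → /hə/, /ŋ/ → /ŋə/, /ð/ → /ðə/.

lɪðɪnɪjəhəŋəðə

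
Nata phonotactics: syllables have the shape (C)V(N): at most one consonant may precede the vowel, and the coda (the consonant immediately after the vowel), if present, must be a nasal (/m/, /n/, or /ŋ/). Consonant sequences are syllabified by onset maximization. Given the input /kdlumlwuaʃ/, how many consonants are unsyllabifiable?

4

Syllabifying with onset maximization leaves /k/, /d/, /l/, /ʃ/ stranded (only a nasal (/m/, /n/, or /ŋ/) is licensed in coda position; onsets are limited to one consonant).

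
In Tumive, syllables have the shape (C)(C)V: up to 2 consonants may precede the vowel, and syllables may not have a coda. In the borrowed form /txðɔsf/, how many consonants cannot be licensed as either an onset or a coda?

3

Syllabifying with onset maximization leaves /t/, /s/, /f/ stranded (no codas are permitted; onsets may contain at most 2 consonants).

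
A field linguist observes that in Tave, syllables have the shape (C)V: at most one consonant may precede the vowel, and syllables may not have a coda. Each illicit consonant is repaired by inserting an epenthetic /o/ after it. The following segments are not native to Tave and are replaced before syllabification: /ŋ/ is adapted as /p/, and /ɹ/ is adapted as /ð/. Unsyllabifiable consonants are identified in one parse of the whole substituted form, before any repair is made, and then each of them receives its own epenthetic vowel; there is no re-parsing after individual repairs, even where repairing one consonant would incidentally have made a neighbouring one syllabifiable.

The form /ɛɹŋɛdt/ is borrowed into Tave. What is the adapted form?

Substitution: /ɹ/ → /ð/, /ŋ/ → /p/, giving /ɛðpɛdt/.
Under (C)V, the unsyllabifiable consonants are /ð/, /d/, /t/ (no codas are permitted; onsets are limited to one consonant).
Inserting the epenthetic vowel yields /ð/ → /ðo/, /d/ → /do/, /t/ → /to/.

ɛðopɛdoto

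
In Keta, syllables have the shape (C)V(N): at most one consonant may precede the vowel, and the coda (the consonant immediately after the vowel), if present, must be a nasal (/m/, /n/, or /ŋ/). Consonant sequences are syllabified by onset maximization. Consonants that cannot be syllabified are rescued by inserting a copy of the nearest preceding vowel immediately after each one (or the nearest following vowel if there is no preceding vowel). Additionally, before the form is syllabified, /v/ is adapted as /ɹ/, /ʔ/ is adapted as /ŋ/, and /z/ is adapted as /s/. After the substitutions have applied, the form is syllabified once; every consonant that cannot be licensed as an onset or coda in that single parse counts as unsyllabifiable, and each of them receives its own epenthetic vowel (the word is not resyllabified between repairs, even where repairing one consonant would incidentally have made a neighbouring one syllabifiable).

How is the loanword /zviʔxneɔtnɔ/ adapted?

siɹiŋxineɔtɔnɔ

Substitution: /z/ → /s/, /v/ → /ɹ/, /ʔ/ → /ŋ/, giving /sɹiŋxneɔtnɔ/.
The consonants /s/, /x/, /t/ cannot be parsed into a legal (C)V(N) syllable (only a nasal (/m/, /n/, or /ŋ/) is licensed in coda position; onsets are limited to one consonant).
Each unlicensed consonant becomes the onset of a new syllable: /s/ → /si/, /x/ → /xi/, /t/ → /tɔ/.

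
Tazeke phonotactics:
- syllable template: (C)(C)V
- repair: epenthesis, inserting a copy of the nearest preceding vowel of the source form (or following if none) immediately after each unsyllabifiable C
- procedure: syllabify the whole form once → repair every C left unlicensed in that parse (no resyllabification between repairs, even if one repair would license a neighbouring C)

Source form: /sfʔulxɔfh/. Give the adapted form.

Syllabifying with onset maximization leaves /s/, /f/, /h/ stranded (no codas are permitted; onsets may contain at most 2 consonants).
Inserting the epenthetic vowel yields /s/ → /su/, /f/ → /fɔ/, /h/ → /hɔ/.

sufʔulxɔfɔhɔ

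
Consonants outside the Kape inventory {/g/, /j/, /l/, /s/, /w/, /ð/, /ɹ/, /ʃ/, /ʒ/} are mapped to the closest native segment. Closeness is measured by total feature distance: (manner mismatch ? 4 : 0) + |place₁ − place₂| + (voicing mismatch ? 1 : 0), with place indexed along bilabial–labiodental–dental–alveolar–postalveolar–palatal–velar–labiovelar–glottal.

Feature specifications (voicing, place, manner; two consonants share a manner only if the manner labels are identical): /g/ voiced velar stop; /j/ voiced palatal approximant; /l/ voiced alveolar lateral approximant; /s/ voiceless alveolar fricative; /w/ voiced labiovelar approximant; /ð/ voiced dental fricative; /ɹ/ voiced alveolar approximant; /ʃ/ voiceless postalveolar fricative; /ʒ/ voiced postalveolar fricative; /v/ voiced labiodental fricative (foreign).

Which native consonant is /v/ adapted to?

ð

/ð/ is closest: same manner (fricative), place distance 1 (labiodental→dental), same voicing; total 1. Next closest is /s/ at distance 3.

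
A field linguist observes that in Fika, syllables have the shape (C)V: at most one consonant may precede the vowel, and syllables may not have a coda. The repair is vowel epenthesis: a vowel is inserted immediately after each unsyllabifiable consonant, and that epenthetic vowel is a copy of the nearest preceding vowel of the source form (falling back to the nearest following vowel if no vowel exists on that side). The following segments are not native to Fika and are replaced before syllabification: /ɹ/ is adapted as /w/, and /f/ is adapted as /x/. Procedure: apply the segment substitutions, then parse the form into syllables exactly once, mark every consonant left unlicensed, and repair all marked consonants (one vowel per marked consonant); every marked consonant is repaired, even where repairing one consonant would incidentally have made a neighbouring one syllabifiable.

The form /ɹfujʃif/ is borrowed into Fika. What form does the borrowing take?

wuxujuʃixi

Substitution: /ɹ/ → /w/, /f/ → /x/, giving /wxujʃix/.
Under (C)V, the unsyllabifiable consonants are /w/, /j/, /x/ (no codas are permitted; onsets are limited to one consonant).
Inserting the epenthetic vowel yields /w/ → /wu/, /j/ → /ju/, /x/ → /xi/.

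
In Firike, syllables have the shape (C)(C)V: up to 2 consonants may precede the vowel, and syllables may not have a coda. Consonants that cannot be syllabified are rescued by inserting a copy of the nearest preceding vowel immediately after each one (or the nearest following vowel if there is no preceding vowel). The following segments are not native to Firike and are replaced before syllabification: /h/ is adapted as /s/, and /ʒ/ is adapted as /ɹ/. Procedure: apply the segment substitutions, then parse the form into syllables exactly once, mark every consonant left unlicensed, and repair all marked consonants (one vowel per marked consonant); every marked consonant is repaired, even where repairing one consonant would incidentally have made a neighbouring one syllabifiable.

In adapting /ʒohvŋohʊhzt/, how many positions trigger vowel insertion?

4

After substitution the input is /ɹosvŋosʊszt/.
The unsyllabifiable consonants are /s/, /s/, /z/, /t/; each receives one epenthetic vowel.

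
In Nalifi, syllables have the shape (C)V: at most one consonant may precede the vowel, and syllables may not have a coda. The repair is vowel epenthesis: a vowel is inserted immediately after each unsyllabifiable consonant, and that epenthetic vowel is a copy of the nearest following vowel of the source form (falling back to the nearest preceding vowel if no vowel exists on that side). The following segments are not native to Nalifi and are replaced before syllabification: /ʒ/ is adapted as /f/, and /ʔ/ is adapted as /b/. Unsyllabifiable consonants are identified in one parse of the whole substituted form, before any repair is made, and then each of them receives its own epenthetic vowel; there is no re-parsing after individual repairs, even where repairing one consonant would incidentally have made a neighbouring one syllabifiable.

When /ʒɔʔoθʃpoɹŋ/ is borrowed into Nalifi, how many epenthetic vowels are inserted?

4

After substitution the input is /fɔboθʃpoɹŋ/.
The unsyllabifiable consonants are /θ/, /ʃ/, /ɹ/, /ŋ/; each receives one epenthetic vowel.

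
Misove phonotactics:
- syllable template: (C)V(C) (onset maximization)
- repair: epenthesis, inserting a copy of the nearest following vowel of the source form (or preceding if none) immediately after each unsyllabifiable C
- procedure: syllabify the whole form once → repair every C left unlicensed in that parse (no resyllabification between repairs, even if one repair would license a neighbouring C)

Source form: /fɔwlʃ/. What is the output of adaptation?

The consonants /l/, /ʃ/ cannot be parsed into a legal (C)V(C) syllable (at most one coda consonant is licensed; onsets are limited to one consonant).
Inserting the epenthetic vowel yields /l/ → /lɔ/, /ʃ/ → /ʃɔ/.

fɔwlɔʃɔ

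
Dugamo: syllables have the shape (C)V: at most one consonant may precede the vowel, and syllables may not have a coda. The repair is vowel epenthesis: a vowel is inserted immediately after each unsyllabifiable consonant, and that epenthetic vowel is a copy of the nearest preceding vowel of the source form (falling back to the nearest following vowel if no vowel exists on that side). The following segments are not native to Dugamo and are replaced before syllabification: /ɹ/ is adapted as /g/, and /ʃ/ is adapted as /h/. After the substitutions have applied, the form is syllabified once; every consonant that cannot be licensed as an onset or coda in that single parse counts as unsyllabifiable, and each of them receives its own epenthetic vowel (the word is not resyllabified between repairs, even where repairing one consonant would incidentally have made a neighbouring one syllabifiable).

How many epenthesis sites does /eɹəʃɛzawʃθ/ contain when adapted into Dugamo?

After substitution the input is /egəhɛzawhθ/.
The unsyllabifiable consonants are /w/, /h/, /θ/; each receives one epenthetic vowel.

3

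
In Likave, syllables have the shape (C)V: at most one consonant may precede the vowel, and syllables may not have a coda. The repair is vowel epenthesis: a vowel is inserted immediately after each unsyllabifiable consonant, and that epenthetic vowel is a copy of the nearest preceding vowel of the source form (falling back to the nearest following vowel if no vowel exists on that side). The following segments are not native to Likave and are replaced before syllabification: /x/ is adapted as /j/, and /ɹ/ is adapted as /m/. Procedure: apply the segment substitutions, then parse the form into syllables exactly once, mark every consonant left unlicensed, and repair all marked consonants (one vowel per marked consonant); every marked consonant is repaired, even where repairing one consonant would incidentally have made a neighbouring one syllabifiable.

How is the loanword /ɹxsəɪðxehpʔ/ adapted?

məjəsəɪðɪjehepeʔe

Substitution: /ɹ/ → /m/, /x/ → /j/, giving /mjsəɪðjehpʔ/.
The consonants /m/, /j/, /ð/, /h/, /p/, /ʔ/ cannot be parsed into a legal (C)V syllable (no codas are permitted; onsets are limited to one consonant).
Each unlicensed consonant becomes the onset of a new syllable: /m/ → /mə/, /j/ → /jə/, /ð/ → /ðɪ/, /h/ → /he/, /p/ → /pe/, /ʔ/ → /ʔe/.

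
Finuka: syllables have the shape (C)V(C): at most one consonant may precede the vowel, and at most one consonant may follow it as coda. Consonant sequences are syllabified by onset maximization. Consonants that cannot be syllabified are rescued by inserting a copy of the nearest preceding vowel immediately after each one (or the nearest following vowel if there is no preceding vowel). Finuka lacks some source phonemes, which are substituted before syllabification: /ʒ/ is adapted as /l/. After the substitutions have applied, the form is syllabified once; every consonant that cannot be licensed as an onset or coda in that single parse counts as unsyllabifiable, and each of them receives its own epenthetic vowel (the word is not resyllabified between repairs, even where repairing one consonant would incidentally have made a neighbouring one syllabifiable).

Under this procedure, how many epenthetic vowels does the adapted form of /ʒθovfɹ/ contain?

3

After substitution the input is /lθovfɹ/.
The unsyllabifiable consonants are /l/, /f/, /ɹ/; each receives one epenthetic vowel.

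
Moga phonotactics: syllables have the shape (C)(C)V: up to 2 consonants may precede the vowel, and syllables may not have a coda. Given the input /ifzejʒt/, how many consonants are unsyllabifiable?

Syllabifying with onset maximization leaves /j/, /ʒ/, /t/ stranded (no codas are permitted; onsets may contain at most 2 consonants).

3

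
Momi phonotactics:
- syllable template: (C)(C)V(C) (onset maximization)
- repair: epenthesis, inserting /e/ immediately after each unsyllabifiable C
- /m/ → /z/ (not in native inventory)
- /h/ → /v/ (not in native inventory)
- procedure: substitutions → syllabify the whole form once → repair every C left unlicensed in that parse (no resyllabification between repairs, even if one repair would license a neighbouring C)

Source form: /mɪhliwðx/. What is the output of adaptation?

Substitution: /m/ → /z/, /h/ → /v/, giving /zɪvliwðx/.
Syllabifying with onset maximization leaves /ð/, /x/ stranded (at most one coda consonant is licensed; onsets may contain at most 2 consonants).
Epenthesis after each stranded consonant: /ð/ → /ðe/, /x/ → /xe/.

zɪvliwðexe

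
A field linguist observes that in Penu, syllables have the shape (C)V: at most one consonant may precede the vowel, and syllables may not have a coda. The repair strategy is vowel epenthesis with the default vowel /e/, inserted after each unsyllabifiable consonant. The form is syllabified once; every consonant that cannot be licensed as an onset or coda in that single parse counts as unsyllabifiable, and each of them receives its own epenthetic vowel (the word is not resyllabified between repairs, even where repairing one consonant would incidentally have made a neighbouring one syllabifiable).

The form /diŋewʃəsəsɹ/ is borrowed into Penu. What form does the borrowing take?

diŋeweʃəsəseɹe

The consonants /w/, /s/, /ɹ/ cannot be parsed into a legal (C)V syllable (no codas are permitted; onsets are limited to one consonant).
Inserting the epenthetic vowel yields /w/ → /we/, /s/ → /se/, /ɹ/ → /ɹe/.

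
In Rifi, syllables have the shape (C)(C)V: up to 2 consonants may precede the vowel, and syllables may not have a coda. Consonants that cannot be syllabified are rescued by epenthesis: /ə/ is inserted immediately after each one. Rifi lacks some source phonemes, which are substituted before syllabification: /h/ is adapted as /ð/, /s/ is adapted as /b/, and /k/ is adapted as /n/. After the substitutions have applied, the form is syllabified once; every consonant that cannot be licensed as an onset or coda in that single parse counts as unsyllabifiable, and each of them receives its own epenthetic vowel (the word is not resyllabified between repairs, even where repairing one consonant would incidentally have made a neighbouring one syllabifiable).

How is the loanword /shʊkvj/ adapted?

Substitution: /s/ → /b/, /h/ → /ð/, /k/ → /n/, giving /bðʊnvj/.
Under (C)(C)V, the unsyllabifiable consonants are /n/, /v/, /j/ (no codas are permitted; onsets may contain at most 2 consonants).
Each unlicensed consonant becomes the onset of a new syllable: /n/ → /nə/, /v/ → /və/, /j/ → /jə/.

bðʊnəvəjə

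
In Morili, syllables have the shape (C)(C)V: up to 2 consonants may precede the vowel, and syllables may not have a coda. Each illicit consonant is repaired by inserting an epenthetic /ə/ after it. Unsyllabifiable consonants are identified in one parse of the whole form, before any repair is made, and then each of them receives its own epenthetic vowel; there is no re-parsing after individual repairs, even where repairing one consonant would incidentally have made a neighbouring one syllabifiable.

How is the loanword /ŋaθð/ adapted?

Under (C)(C)V, the unsyllabifiable consonants are /θ/, /ð/ (no codas are permitted; onsets may contain at most 2 consonants).
Each unlicensed consonant becomes the onset of a new syllable: /θ/ → /θə/, /ð/ → /ðə/.

ŋaθəðə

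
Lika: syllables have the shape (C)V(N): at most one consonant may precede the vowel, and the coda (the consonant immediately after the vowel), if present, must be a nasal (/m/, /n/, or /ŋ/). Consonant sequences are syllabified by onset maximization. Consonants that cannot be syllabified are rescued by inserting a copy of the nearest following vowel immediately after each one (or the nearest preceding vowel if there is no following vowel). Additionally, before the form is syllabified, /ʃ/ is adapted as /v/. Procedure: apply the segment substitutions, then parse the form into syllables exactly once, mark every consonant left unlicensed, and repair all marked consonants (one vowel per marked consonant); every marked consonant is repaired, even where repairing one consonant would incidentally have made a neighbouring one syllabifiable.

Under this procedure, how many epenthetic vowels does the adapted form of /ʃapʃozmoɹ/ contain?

3

After substitution the input is /vapvozmoɹ/.
The unsyllabifiable consonants are /p/, /z/, /ɹ/; each receives one epenthetic vowel.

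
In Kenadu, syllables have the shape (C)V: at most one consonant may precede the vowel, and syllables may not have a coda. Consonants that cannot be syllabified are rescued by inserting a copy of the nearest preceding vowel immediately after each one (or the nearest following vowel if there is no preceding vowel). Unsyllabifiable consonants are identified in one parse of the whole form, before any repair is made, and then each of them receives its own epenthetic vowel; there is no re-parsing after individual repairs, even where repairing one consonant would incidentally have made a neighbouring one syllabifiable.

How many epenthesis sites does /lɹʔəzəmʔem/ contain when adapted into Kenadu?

The unsyllabifiable consonants are /l/, /ɹ/, /m/, /m/; each receives one epenthetic vowel.

4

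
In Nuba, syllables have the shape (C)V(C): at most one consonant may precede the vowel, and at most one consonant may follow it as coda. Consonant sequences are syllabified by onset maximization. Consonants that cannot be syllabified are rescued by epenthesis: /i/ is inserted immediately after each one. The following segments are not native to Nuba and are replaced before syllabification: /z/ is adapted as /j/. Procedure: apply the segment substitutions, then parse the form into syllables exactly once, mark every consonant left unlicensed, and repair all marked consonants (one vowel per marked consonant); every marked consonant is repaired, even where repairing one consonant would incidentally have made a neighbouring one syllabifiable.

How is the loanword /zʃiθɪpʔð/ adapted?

Substitution: /z/ → /j/, giving /jʃiθɪpʔð/.
Syllabifying with onset maximization leaves /j/, /ʔ/, /ð/ stranded (at most one coda consonant is licensed; onsets are limited to one consonant).
Each unlicensed consonant becomes the onset of a new syllable: /j/ → /ji/, /ʔ/ → /ʔi/, /ð/ → /ði/.

jiʃiθɪpʔiði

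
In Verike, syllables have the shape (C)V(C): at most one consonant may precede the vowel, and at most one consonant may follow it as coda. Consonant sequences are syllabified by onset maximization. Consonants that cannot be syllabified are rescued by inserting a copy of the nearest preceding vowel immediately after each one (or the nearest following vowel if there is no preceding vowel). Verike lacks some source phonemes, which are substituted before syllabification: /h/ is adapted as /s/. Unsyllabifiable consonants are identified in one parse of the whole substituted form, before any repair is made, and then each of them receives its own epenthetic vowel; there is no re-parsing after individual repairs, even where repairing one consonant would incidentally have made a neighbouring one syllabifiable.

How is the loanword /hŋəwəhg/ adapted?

səŋəwəsgə

Substitution: /h/ → /s/, giving /sŋəwəsg/.
Syllabifying with onset maximization leaves /s/, /g/ stranded (at most one coda consonant is licensed; onsets are limited to one consonant).
Epenthesis after each stranded consonant: /s/ → /sə/, /g/ → /gə/.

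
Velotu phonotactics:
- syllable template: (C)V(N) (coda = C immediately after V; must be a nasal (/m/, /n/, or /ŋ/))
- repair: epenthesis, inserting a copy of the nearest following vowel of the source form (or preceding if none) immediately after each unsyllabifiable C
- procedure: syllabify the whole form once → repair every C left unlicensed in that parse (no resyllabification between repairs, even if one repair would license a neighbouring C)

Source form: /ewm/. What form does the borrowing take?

eweme

Under (C)V(N), the unsyllabifiable consonants are /w/, /m/ (only a nasal (/m/, /n/, or /ŋ/) is licensed in coda position; onsets are limited to one consonant).
Each unlicensed consonant becomes the onset of a new syllable: /w/ → /we/, /m/ → /me/.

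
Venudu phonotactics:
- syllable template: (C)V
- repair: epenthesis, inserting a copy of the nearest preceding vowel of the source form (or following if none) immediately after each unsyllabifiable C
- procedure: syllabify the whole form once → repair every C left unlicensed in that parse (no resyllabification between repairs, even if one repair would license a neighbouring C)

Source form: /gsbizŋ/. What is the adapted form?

gisibiziŋi

Syllabifying with onset maximization leaves /g/, /s/, /z/, /ŋ/ stranded (no codas are permitted; onsets are limited to one consonant).
Each unlicensed consonant becomes the onset of a new syllable: /g/ → /gi/, /s/ → /si/, /z/ → /zi/, /ŋ/ → /ŋi/.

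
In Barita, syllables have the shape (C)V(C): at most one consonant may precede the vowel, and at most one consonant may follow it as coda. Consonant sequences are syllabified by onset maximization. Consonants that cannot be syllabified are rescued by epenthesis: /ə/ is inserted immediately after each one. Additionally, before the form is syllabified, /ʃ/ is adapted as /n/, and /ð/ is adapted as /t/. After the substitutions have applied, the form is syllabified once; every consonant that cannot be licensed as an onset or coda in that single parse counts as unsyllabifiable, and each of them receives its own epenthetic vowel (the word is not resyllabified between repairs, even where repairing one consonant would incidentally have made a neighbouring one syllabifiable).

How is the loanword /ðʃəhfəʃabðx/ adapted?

Substitution: /ð/ → /t/, /ʃ/ → /n/, giving /tnəhfənabtx/.
The consonants /t/, /t/, /x/ cannot be parsed into a legal (C)V(C) syllable (at most one coda consonant is licensed; onsets are limited to one consonant).
Epenthesis after each stranded consonant: /t/ → /tə/, /t/ → /tə/, /x/ → /xə/.

tənəhfənabtəxə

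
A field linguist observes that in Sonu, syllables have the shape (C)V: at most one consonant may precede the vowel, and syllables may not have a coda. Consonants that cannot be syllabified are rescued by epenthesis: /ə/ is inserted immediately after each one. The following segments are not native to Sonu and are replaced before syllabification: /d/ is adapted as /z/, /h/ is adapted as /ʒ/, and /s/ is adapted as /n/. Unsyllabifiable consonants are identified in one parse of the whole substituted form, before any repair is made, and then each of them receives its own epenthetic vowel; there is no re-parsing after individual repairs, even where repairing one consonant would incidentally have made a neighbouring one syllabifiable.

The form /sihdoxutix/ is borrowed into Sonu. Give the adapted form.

niʒəzoxutixə

Substitution: /s/ → /n/, /h/ → /ʒ/, /d/ → /z/, giving /niʒzoxutix/.
Under (C)V, the unsyllabifiable consonants are /ʒ/, /x/ (no codas are permitted; onsets are limited to one consonant).
Epenthesis after each stranded consonant: /ʒ/ → /ʒə/, /x/ → /xə/.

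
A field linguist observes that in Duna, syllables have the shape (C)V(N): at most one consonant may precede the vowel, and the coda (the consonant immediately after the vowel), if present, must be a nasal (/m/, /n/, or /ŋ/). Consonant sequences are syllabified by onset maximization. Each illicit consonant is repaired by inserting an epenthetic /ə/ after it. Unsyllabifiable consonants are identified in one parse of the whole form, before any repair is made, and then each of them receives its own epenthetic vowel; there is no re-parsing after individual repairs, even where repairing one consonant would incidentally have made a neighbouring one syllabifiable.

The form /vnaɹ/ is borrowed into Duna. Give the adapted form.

vənaɹə

Syllabifying with onset maximization leaves /v/, /ɹ/ stranded (only a nasal (/m/, /n/, or /ŋ/) is licensed in coda position; onsets are limited to one consonant).
Inserting the epenthetic vowel yields /v/ → /və/, /ɹ/ → /ɹə/.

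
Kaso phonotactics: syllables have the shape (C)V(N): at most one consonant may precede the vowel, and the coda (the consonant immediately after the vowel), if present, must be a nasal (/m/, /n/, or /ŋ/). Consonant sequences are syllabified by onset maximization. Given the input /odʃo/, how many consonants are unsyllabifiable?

1

Syllabifying with onset maximization leaves /d/ stranded (only a nasal (/m/, /n/, or /ŋ/) is licensed in coda position; onsets are limited to one consonant).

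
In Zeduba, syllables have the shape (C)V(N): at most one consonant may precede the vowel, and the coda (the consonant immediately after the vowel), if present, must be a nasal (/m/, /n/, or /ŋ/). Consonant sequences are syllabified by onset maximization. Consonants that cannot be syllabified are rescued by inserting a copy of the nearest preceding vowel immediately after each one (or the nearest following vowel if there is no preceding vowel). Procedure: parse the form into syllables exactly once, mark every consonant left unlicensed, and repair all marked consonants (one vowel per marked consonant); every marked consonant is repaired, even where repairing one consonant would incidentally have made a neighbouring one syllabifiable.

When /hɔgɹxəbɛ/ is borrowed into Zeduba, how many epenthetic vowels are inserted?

The unsyllabifiable consonants are /g/, /ɹ/; each receives one epenthetic vowel.

2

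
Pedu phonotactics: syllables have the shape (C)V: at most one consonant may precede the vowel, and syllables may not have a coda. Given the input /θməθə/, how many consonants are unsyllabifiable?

1

The consonants /θ/ cannot be parsed into a legal (C)V syllable (no codas are permitted; onsets are limited to one consonant).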